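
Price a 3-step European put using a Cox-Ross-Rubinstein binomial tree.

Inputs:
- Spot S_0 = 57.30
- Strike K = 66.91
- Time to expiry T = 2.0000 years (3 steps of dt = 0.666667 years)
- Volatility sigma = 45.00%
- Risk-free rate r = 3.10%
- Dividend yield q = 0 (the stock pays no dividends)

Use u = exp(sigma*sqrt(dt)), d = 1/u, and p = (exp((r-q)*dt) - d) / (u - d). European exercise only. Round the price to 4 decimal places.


Answer: Price = V(0,0) = 18.6680

Derivation:
dt = T/N = 0.666667
u = exp(sigma*sqrt(dt)) = 1.444009; d = 1/u = 0.692516
p = (exp((r-q)*dt) - d) / (u - d) = 0.436951
Discount per step: exp(-r*dt) = 0.979545
Stock lattice S(k, i) with i counting down-moves:
  k=0: S(0,0) = 57.3000
  k=1: S(1,0) = 82.7417; S(1,1) = 39.6812
  k=2: S(2,0) = 119.4798; S(2,1) = 57.3000; S(2,2) = 27.4799
  k=3: S(3,0) = 172.5300; S(3,1) = 82.7417; S(3,2) = 39.6812; S(3,3) = 19.0303
Terminal payoffs V(N, i) = max(K - S_T, 0):
  V(3,0) = 0.000000; V(3,1) = 0.000000; V(3,2) = 27.228814; V(3,3) = 47.879742
Backward induction: V(k, i) = exp(-r*dt) * [p * V(k+1, i) + (1-p) * V(k+1, i+1)].
  V(2,0) = exp(-r*dt) * [p*0.000000 + (1-p)*0.000000] = 0.000000
  V(2,1) = exp(-r*dt) * [p*0.000000 + (1-p)*27.228814] = 15.017572
  V(2,2) = exp(-r*dt) * [p*27.228814 + (1-p)*47.879742] = 38.061515
  V(1,0) = exp(-r*dt) * [p*0.000000 + (1-p)*15.017572] = 8.282677
  V(1,1) = exp(-r*dt) * [p*15.017572 + (1-p)*38.061515] = 27.419875
  V(0,0) = exp(-r*dt) * [p*8.282677 + (1-p)*27.419875] = 18.668042


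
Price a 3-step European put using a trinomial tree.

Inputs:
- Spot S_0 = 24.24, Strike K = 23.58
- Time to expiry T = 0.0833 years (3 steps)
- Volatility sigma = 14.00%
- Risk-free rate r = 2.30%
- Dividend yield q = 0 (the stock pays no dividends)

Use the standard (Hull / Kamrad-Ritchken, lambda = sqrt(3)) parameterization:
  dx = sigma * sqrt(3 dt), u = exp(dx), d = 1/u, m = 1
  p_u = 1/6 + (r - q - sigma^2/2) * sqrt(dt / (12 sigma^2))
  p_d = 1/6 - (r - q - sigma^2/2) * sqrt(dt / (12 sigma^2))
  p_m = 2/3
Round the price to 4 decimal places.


Answer: Price = V(0,0) = 0.1418

Derivation:
dt = T/N = 0.027767; dx = sigma*sqrt(3*dt) = 0.040406
u = exp(dx) = 1.041234; d = 1/u = 0.960399
p_u = 0.171202, p_m = 0.666667, p_d = 0.162131
Discount per step: exp(-r*dt) = 0.999362
Stock lattice S(k, j) with j the centered position index:
  k=0: S(0,+0) = 24.2400
  k=1: S(1,-1) = 23.2801; S(1,+0) = 24.2400; S(1,+1) = 25.2395
  k=2: S(2,-2) = 22.3582; S(2,-1) = 23.2801; S(2,+0) = 24.2400; S(2,+1) = 25.2395; S(2,+2) = 26.2802
  k=3: S(3,-3) = 21.4728; S(3,-2) = 22.3582; S(3,-1) = 23.2801; S(3,+0) = 24.2400; S(3,+1) = 25.2395; S(3,+2) = 26.2802; S(3,+3) = 27.3639
Terminal payoffs V(N, j) = max(K - S_T, 0):
  V(3,-3) = 2.107246; V(3,-2) = 1.221841; V(3,-1) = 0.299928; V(3,+0) = 0.000000; V(3,+1) = 0.000000; V(3,+2) = 0.000000; V(3,+3) = 0.000000
Backward induction: V(k, j) = exp(-r*dt) * [p_u * V(k+1, j+1) + p_m * V(k+1, j) + p_d * V(k+1, j-1)]
  V(2,-2) = exp(-r*dt) * [p_u*0.299928 + p_m*1.221841 + p_d*2.107246] = 1.206789
  V(2,-1) = exp(-r*dt) * [p_u*0.000000 + p_m*0.299928 + p_d*1.221841] = 0.397796
  V(2,+0) = exp(-r*dt) * [p_u*0.000000 + p_m*0.000000 + p_d*0.299928] = 0.048597
  V(2,+1) = exp(-r*dt) * [p_u*0.000000 + p_m*0.000000 + p_d*0.000000] = 0.000000
  V(2,+2) = exp(-r*dt) * [p_u*0.000000 + p_m*0.000000 + p_d*0.000000] = 0.000000
  V(1,-1) = exp(-r*dt) * [p_u*0.048597 + p_m*0.397796 + p_d*1.206789] = 0.468876
  V(1,+0) = exp(-r*dt) * [p_u*0.000000 + p_m*0.048597 + p_d*0.397796] = 0.096831
  V(1,+1) = exp(-r*dt) * [p_u*0.000000 + p_m*0.000000 + p_d*0.048597] = 0.007874
  V(0,+0) = exp(-r*dt) * [p_u*0.007874 + p_m*0.096831 + p_d*0.468876] = 0.141831


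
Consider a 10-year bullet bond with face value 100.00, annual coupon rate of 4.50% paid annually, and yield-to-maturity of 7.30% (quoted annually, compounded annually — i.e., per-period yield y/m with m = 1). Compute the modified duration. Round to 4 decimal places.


Coupon per period c = face * coupon_rate / m = 4.500000
Periods per year m = 1; per-period yield y/m = 0.073000
Number of cashflows N = 10
Cashflows (t years, CF_t, discount factor 1/(1+y/m)^(m*t), PV):
  t = 1.0000: CF_t = 4.500000, DF = 0.931966, PV = 4.193849
  t = 2.0000: CF_t = 4.500000, DF = 0.868561, PV = 3.908527
  t = 3.0000: CF_t = 4.500000, DF = 0.809470, PV = 3.642616
  t = 4.0000: CF_t = 4.500000, DF = 0.754399, PV = 3.394796
  t = 5.0000: CF_t = 4.500000, DF = 0.703075, PV = 3.163836
  t = 6.0000: CF_t = 4.500000, DF = 0.655242, PV = 2.948589
  t = 7.0000: CF_t = 4.500000, DF = 0.610663, PV = 2.747986
  t = 8.0000: CF_t = 4.500000, DF = 0.569118, PV = 2.561030
  t = 9.0000: CF_t = 4.500000, DF = 0.530399, PV = 2.386794
  t = 10.0000: CF_t = 104.500000, DF = 0.494314, PV = 51.655797
Price P = sum_t PV_t = 80.603819
First compute Macaulay numerator sum_t t * PV_t:
  t * PV_t at t = 1.0000: 4.193849
  t * PV_t at t = 2.0000: 7.817053
  t * PV_t at t = 3.0000: 10.927847
  t * PV_t at t = 4.0000: 13.579182
  t * PV_t at t = 5.0000: 15.819178
  t * PV_t at t = 6.0000: 17.691532
  t * PV_t at t = 7.0000: 19.235900
  t * PV_t at t = 8.0000: 20.488243
  t * PV_t at t = 9.0000: 21.481150
  t * PV_t at t = 10.0000: 516.557975
Macaulay duration D = 647.791908 / 80.603819 = 8.036740
Modified duration = D / (1 + y/m) = 8.036740 / (1 + 0.073000) = 7.489972

Answer: Modified duration = 7.4900


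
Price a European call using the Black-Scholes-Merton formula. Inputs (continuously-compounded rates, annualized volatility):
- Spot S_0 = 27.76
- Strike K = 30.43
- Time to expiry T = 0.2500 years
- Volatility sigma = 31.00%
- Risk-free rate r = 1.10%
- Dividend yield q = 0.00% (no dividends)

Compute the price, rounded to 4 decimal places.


d1 = (ln(S/K) + (r - q + 0.5*sigma^2) * T) / (sigma * sqrt(T)) = -0.49722792
d2 = d1 - sigma * sqrt(T) = -0.65222792
exp(-rT) = 0.99725378; exp(-qT) = 1.00000000
C = S_0 * exp(-qT) * N(d1) - K * exp(-rT) * N(d2)
N(d1) = 0.30951417; N(d2) = 0.25712707
C = 27.7600 * 1.00000000 * 0.30951417 - 30.4300 * 0.99725378 * 0.25712707 = 0.7892

Answer: Price = 0.7892


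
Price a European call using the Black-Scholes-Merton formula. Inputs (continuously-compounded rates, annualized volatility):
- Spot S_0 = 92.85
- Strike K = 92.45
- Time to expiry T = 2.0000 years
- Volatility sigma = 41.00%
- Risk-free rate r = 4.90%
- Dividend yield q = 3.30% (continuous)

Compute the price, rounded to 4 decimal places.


d1 = (ln(S/K) + (r - q + 0.5*sigma^2) * T) / (sigma * sqrt(T)) = 0.35254849
d2 = d1 - sigma * sqrt(T) = -0.22727907
exp(-rT) = 0.90664890; exp(-qT) = 0.93613086
C = S_0 * exp(-qT) * N(d1) - K * exp(-rT) * N(d2)
N(d1) = 0.63778652; N(d2) = 0.41010337
C = 92.8500 * 0.93613086 * 0.63778652 - 92.4500 * 0.90664890 * 0.41010337 = 21.0615

Answer: Price = 21.0615


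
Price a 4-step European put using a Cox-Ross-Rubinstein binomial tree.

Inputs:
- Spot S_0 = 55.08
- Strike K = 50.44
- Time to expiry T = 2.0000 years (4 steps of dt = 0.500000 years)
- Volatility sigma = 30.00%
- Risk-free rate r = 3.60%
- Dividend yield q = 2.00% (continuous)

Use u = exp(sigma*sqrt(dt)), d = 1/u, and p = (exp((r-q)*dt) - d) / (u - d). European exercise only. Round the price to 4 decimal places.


dt = T/N = 0.500000
u = exp(sigma*sqrt(dt)) = 1.236311; d = 1/u = 0.808858
p = (exp((r-q)*dt) - d) / (u - d) = 0.465956
Discount per step: exp(-r*dt) = 0.982161
Stock lattice S(k, i) with i counting down-moves:
  k=0: S(0,0) = 55.0800
  k=1: S(1,0) = 68.0960; S(1,1) = 44.5519
  k=2: S(2,0) = 84.1879; S(2,1) = 55.0800; S(2,2) = 36.0362
  k=3: S(3,0) = 104.0824; S(3,1) = 68.0960; S(3,2) = 44.5519; S(3,3) = 29.1481
  k=4: S(4,0) = 128.6782; S(4,1) = 84.1879; S(4,2) = 55.0800; S(4,3) = 36.0362; S(4,4) = 23.5767
Terminal payoffs V(N, i) = max(K - S_T, 0):
  V(4,0) = 0.000000; V(4,1) = 0.000000; V(4,2) = 0.000000; V(4,3) = 14.403850; V(4,4) = 26.863309
Backward induction: V(k, i) = exp(-r*dt) * [p * V(k+1, i) + (1-p) * V(k+1, i+1)].
  V(3,0) = exp(-r*dt) * [p*0.000000 + (1-p)*0.000000] = 0.000000
  V(3,1) = exp(-r*dt) * [p*0.000000 + (1-p)*0.000000] = 0.000000
  V(3,2) = exp(-r*dt) * [p*0.000000 + (1-p)*14.403850] = 7.555074
  V(3,3) = exp(-r*dt) * [p*14.403850 + (1-p)*26.863309] = 20.682107
  V(2,0) = exp(-r*dt) * [p*0.000000 + (1-p)*0.000000] = 0.000000
  V(2,1) = exp(-r*dt) * [p*0.000000 + (1-p)*7.555074] = 3.962770
  V(2,2) = exp(-r*dt) * [p*7.555074 + (1-p)*20.682107] = 14.305660
  V(1,0) = exp(-r*dt) * [p*0.000000 + (1-p)*3.962770] = 2.078543
  V(1,1) = exp(-r*dt) * [p*3.962770 + (1-p)*14.305660] = 9.317106
  V(0,0) = exp(-r*dt) * [p*2.078543 + (1-p)*9.317106] = 5.838218

Answer: Price = V(0,0) = 5.8382


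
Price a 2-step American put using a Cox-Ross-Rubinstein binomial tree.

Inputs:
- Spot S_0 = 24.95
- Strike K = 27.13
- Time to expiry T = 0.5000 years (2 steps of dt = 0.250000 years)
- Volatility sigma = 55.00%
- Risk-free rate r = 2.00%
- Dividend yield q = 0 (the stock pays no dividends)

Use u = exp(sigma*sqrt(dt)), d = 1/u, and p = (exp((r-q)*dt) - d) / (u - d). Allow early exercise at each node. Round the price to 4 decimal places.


dt = T/N = 0.250000
u = exp(sigma*sqrt(dt)) = 1.316531; d = 1/u = 0.759572
p = (exp((r-q)*dt) - d) / (u - d) = 0.440680
Discount per step: exp(-r*dt) = 0.995012
Stock lattice S(k, i) with i counting down-moves:
  k=0: S(0,0) = 24.9500
  k=1: S(1,0) = 32.8474; S(1,1) = 18.9513
  k=2: S(2,0) = 43.2447; S(2,1) = 24.9500; S(2,2) = 14.3949
Terminal payoffs V(N, i) = max(K - S_T, 0):
  V(2,0) = 0.000000; V(2,1) = 2.180000; V(2,2) = 12.735102
Backward induction: V(k, i) = exp(-r*dt) * [p * V(k+1, i) + (1-p) * V(k+1, i+1)]; then take max(V_cont, immediate exercise) for American.
  V(1,0) = exp(-r*dt) * [p*0.000000 + (1-p)*2.180000] = 1.213237; exercise = 0.000000; V(1,0) = max -> 1.213237
  V(1,1) = exp(-r*dt) * [p*2.180000 + (1-p)*12.735102] = 8.043364; exercise = 8.178676; V(1,1) = max -> 8.178676
  V(0,0) = exp(-r*dt) * [p*1.213237 + (1-p)*8.178676] = 5.083665; exercise = 2.180000; V(0,0) = max -> 5.083665

Answer: Price = V(0,0) = 5.0837


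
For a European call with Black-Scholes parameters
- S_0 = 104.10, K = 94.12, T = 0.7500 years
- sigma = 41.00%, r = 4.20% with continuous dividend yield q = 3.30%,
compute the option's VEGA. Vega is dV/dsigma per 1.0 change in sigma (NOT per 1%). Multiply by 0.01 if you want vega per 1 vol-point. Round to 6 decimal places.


d1 = 0.4803805225; d2 = 0.1253101070
phi(d1) = 0.3554675704; exp(-qT) = 0.9755537700; exp(-rT) = 0.9689909565
Vega = S * exp(-qT) * phi(d1) * sqrt(T) = 104.1000 * 0.9755537700 * 0.3554675704 * 0.8660254038 = 31.263137

Answer: Vega = 31.263137


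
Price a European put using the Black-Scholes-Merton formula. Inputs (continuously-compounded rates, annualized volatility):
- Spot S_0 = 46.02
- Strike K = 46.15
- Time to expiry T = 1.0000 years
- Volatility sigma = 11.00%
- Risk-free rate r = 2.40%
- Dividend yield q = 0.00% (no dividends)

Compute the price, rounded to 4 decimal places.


Answer: Price = 1.5520

Derivation:
d1 = (ln(S/K) + (r - q + 0.5*sigma^2) * T) / (sigma * sqrt(T)) = 0.24753749
d2 = d1 - sigma * sqrt(T) = 0.13753749
exp(-rT) = 0.97628571; exp(-qT) = 1.00000000
P = K * exp(-rT) * N(-d2) - S_0 * exp(-qT) * N(-d1)
N(-d1) = 0.40224614; N(-d2) = 0.44530298
P = 46.1500 * 0.97628571 * 0.44530298 - 46.0200 * 1.00000000 * 0.40224614 = 1.5520


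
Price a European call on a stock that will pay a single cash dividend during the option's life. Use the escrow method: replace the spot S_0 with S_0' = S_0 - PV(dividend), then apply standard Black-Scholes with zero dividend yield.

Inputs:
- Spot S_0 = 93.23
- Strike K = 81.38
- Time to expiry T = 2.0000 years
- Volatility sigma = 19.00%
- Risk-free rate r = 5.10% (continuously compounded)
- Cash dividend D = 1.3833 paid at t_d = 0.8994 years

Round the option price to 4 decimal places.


PV(D) = D * exp(-r * t_d) = 1.3833 * 0.95516670 = 1.32128209
S_0' = S_0 - PV(D) = 93.2300 - 1.32128209 = 91.90871791
d1 = (ln(S_0'/K) + (r + sigma^2/2)*T) / (sigma*sqrt(T)) = 0.96675023
d2 = d1 - sigma*sqrt(T) = 0.69804966
exp(-rT) = 0.90302955
N(d1) = 0.83316555; N(d2) = 0.75742693
C = S_0' * N(d1) - K * exp(-rT) * N(d2) = 91.90871791 * 0.83316555 - 81.3800 * 0.90302955 * 0.75742693 = 20.9130

Answer: Price = 20.9130


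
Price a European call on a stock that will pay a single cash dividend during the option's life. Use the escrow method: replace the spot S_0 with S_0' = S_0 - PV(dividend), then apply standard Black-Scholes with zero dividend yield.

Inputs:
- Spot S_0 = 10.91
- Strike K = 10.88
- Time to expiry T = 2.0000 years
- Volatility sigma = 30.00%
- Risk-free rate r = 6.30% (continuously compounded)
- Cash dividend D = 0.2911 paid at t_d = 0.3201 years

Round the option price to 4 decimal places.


Answer: Price = 2.2628

Derivation:
PV(D) = D * exp(-r * t_d) = 0.2911 * 0.98003568 = 0.28528839
S_0' = S_0 - PV(D) = 10.9100 - 0.28528839 = 10.62471161
d1 = (ln(S_0'/K) + (r + sigma^2/2)*T) / (sigma*sqrt(T)) = 0.45315252
d2 = d1 - sigma*sqrt(T) = 0.02888845
exp(-rT) = 0.88161485
N(d1) = 0.67478054; N(d2) = 0.51152322
C = S_0' * N(d1) - K * exp(-rT) * N(d2) = 10.62471161 * 0.67478054 - 10.8800 * 0.88161485 * 0.51152322 = 2.2628


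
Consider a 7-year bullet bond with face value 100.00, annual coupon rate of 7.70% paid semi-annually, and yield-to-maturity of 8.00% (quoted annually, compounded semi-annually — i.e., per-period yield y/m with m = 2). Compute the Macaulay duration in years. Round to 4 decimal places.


Coupon per period c = face * coupon_rate / m = 3.850000
Periods per year m = 2; per-period yield y/m = 0.040000
Number of cashflows N = 14
Cashflows (t years, CF_t, discount factor 1/(1+y/m)^(m*t), PV):
  t = 0.5000: CF_t = 3.850000, DF = 0.961538, PV = 3.701923
  t = 1.0000: CF_t = 3.850000, DF = 0.924556, PV = 3.559541
  t = 1.5000: CF_t = 3.850000, DF = 0.888996, PV = 3.422636
  t = 2.0000: CF_t = 3.850000, DF = 0.854804, PV = 3.290996
  t = 2.5000: CF_t = 3.850000, DF = 0.821927, PV = 3.164419
  t = 3.0000: CF_t = 3.850000, DF = 0.790315, PV = 3.042711
  t = 3.5000: CF_t = 3.850000, DF = 0.759918, PV = 2.925684
  t = 4.0000: CF_t = 3.850000, DF = 0.730690, PV = 2.813157
  t = 4.5000: CF_t = 3.850000, DF = 0.702587, PV = 2.704959
  t = 5.0000: CF_t = 3.850000, DF = 0.675564, PV = 2.600922
  t = 5.5000: CF_t = 3.850000, DF = 0.649581, PV = 2.500887
  t = 6.0000: CF_t = 3.850000, DF = 0.624597, PV = 2.404699
  t = 6.5000: CF_t = 3.850000, DF = 0.600574, PV = 2.312210
  t = 7.0000: CF_t = 103.850000, DF = 0.577475, PV = 59.970787
Price P = sum_t PV_t = 98.415532
Macaulay numerator sum_t t * PV_t:
  t * PV_t at t = 0.5000: 1.850962
  t * PV_t at t = 1.0000: 3.559541
  t * PV_t at t = 1.5000: 5.133954
  t * PV_t at t = 2.0000: 6.581992
  t * PV_t at t = 2.5000: 7.911048
  t * PV_t at t = 3.0000: 9.128133
  t * PV_t at t = 3.5000: 10.239893
  t * PV_t at t = 4.0000: 11.252629
  t * PV_t at t = 4.5000: 12.172315
  t * PV_t at t = 5.0000: 13.004610
  t * PV_t at t = 5.5000: 13.754876
  t * PV_t at t = 6.0000: 14.428192
  t * PV_t at t = 6.5000: 15.029367
  t * PV_t at t = 7.0000: 419.795511
Macaulay duration D = (sum_t t * PV_t) / P = 543.843024 / 98.415532 = 5.525988

Answer: Macaulay duration = 5.5260 years


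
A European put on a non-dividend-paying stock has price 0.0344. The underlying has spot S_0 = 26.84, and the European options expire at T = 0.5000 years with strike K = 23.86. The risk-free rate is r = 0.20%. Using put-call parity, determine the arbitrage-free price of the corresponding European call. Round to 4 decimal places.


Put-call parity: C - P = S_0 * exp(-qT) - K * exp(-rT).
S_0 * exp(-qT) = 26.8400 * 1.00000000 = 26.84000000
K * exp(-rT) = 23.8600 * 0.99900050 = 23.83615193
C = P + S*exp(-qT) - K*exp(-rT)
C = 0.0344 + 26.84000000 - 23.83615193 = 3.0382

Answer: Call price = 3.0382


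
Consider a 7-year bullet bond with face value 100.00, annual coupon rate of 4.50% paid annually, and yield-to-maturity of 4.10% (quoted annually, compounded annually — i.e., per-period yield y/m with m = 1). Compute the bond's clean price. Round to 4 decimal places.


Coupon per period c = face * coupon_rate / m = 4.500000
Periods per year m = 1; per-period yield y/m = 0.041000
Number of cashflows N = 7
Cashflows (t years, CF_t, discount factor 1/(1+y/m)^(m*t), PV):
  t = 1.0000: CF_t = 4.500000, DF = 0.960615, PV = 4.322767
  t = 2.0000: CF_t = 4.500000, DF = 0.922781, PV = 4.152514
  t = 3.0000: CF_t = 4.500000, DF = 0.886437, PV = 3.988966
  t = 4.0000: CF_t = 4.500000, DF = 0.851524, PV = 3.831860
  t = 5.0000: CF_t = 4.500000, DF = 0.817987, PV = 3.680941
  t = 6.0000: CF_t = 4.500000, DF = 0.785770, PV = 3.535966
  t = 7.0000: CF_t = 104.500000, DF = 0.754823, PV = 78.878961
Price P = sum_t PV_t = 102.391975

Answer: Price = 102.3920


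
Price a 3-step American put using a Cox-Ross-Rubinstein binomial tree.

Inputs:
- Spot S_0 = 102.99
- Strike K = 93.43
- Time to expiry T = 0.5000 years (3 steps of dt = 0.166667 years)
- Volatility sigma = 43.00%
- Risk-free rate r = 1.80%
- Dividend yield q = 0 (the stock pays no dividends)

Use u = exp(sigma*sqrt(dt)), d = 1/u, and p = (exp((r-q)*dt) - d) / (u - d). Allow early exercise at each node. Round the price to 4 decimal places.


Answer: Price = V(0,0) = 7.8147

Derivation:
dt = T/N = 0.166667
u = exp(sigma*sqrt(dt)) = 1.191898; d = 1/u = 0.838998
p = (exp((r-q)*dt) - d) / (u - d) = 0.464739
Discount per step: exp(-r*dt) = 0.997004
Stock lattice S(k, i) with i counting down-moves:
  k=0: S(0,0) = 102.9900
  k=1: S(1,0) = 122.7535; S(1,1) = 86.4084
  k=2: S(2,0) = 146.3097; S(2,1) = 102.9900; S(2,2) = 72.4965
  k=3: S(3,0) = 174.3862; S(3,1) = 122.7535; S(3,2) = 86.4084; S(3,3) = 60.8244
Terminal payoffs V(N, i) = max(K - S_T, 0):
  V(3,0) = 0.000000; V(3,1) = 0.000000; V(3,2) = 7.021579; V(3,3) = 32.605565
Backward induction: V(k, i) = exp(-r*dt) * [p * V(k+1, i) + (1-p) * V(k+1, i+1)]; then take max(V_cont, immediate exercise) for American.
  V(2,0) = exp(-r*dt) * [p*0.000000 + (1-p)*0.000000] = 0.000000; exercise = 0.000000; V(2,0) = max -> 0.000000
  V(2,1) = exp(-r*dt) * [p*0.000000 + (1-p)*7.021579] = 3.747116; exercise = 0.000000; V(2,1) = max -> 3.747116
  V(2,2) = exp(-r*dt) * [p*7.021579 + (1-p)*32.605565] = 20.653624; exercise = 20.933494; V(2,2) = max -> 20.933494
  V(1,0) = exp(-r*dt) * [p*0.000000 + (1-p)*3.747116] = 1.999676; exercise = 0.000000; V(1,0) = max -> 1.999676
  V(1,1) = exp(-r*dt) * [p*3.747116 + (1-p)*20.933494] = 12.907526; exercise = 7.021579; V(1,1) = max -> 12.907526
  V(0,0) = exp(-r*dt) * [p*1.999676 + (1-p)*12.907526] = 7.814738; exercise = 0.000000; V(0,0) = max -> 7.814738


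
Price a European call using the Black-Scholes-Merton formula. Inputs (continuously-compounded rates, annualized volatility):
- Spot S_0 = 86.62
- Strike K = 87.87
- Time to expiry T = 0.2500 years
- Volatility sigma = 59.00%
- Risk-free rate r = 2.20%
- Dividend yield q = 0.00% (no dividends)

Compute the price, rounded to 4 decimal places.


Answer: Price = 9.8228

Derivation:
d1 = (ln(S/K) + (r - q + 0.5*sigma^2) * T) / (sigma * sqrt(T)) = 0.11757555
d2 = d1 - sigma * sqrt(T) = -0.17742445
exp(-rT) = 0.99451510; exp(-qT) = 1.00000000
C = S_0 * exp(-qT) * N(d1) - K * exp(-rT) * N(d2)
N(d1) = 0.54679801; N(d2) = 0.42958750
C = 86.6200 * 1.00000000 * 0.54679801 - 87.8700 * 0.99451510 * 0.42958750 = 9.8228


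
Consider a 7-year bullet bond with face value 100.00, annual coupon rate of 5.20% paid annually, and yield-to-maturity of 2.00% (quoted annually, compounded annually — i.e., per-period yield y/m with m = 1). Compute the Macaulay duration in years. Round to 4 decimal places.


Answer: Macaulay duration = 6.1415 years

Derivation:
Coupon per period c = face * coupon_rate / m = 5.200000
Periods per year m = 1; per-period yield y/m = 0.020000
Number of cashflows N = 7
Cashflows (t years, CF_t, discount factor 1/(1+y/m)^(m*t), PV):
  t = 1.0000: CF_t = 5.200000, DF = 0.980392, PV = 5.098039
  t = 2.0000: CF_t = 5.200000, DF = 0.961169, PV = 4.998078
  t = 3.0000: CF_t = 5.200000, DF = 0.942322, PV = 4.900076
  t = 4.0000: CF_t = 5.200000, DF = 0.923845, PV = 4.803996
  t = 5.0000: CF_t = 5.200000, DF = 0.905731, PV = 4.709800
  t = 6.0000: CF_t = 5.200000, DF = 0.887971, PV = 4.617451
  t = 7.0000: CF_t = 105.200000, DF = 0.870560, PV = 91.582931
Price P = sum_t PV_t = 120.710371
Macaulay numerator sum_t t * PV_t:
  t * PV_t at t = 1.0000: 5.098039
  t * PV_t at t = 2.0000: 9.996155
  t * PV_t at t = 3.0000: 14.700228
  t * PV_t at t = 4.0000: 19.215985
  t * PV_t at t = 5.0000: 23.549001
  t * PV_t at t = 6.0000: 27.704707
  t * PV_t at t = 7.0000: 641.080516
Macaulay duration D = (sum_t t * PV_t) / P = 741.344632 / 120.710371 = 6.141516


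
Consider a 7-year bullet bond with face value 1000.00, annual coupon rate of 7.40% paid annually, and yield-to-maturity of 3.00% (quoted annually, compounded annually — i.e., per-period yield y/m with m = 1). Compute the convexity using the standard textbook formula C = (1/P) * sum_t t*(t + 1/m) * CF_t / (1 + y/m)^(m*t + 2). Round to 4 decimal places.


Answer: Convexity = 41.5101

Derivation:
Coupon per period c = face * coupon_rate / m = 74.000000
Periods per year m = 1; per-period yield y/m = 0.030000
Number of cashflows N = 7
Cashflows (t years, CF_t, discount factor 1/(1+y/m)^(m*t), PV):
  t = 1.0000: CF_t = 74.000000, DF = 0.970874, PV = 71.844660
  t = 2.0000: CF_t = 74.000000, DF = 0.942596, PV = 69.752097
  t = 3.0000: CF_t = 74.000000, DF = 0.915142, PV = 67.720483
  t = 4.0000: CF_t = 74.000000, DF = 0.888487, PV = 65.748042
  t = 5.0000: CF_t = 74.000000, DF = 0.862609, PV = 63.833050
  t = 6.0000: CF_t = 74.000000, DF = 0.837484, PV = 61.973835
  t = 7.0000: CF_t = 1074.000000, DF = 0.813092, PV = 873.260283
Price P = sum_t PV_t = 1274.132450
Convexity numerator sum_t t*(t + 1/m) * CF_t / (1+y/m)^(m*t + 2):
  t = 1.0000: term = 135.440966
  t = 2.0000: term = 394.488249
  t = 3.0000: term = 765.996601
  t = 4.0000: term = 1239.476700
  t = 5.0000: term = 1805.063155
  t = 6.0000: term = 2453.483900
  t = 7.0000: term = 46095.367950
Convexity = (1/P) * sum = 52889.317521 / 1274.132450 = 41.510062


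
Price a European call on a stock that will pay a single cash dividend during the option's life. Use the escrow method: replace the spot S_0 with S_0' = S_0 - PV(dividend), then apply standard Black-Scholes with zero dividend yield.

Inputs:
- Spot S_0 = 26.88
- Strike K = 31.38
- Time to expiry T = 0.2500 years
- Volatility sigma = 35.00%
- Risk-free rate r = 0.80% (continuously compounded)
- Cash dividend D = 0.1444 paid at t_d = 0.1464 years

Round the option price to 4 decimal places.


Answer: Price = 0.5038

Derivation:
PV(D) = D * exp(-r * t_d) = 0.1444 * 0.99882949 = 0.14423098
S_0' = S_0 - PV(D) = 26.8800 - 0.14423098 = 26.73576902
d1 = (ln(S_0'/K) + (r + sigma^2/2)*T) / (sigma*sqrt(T)) = -0.81631951
d2 = d1 - sigma*sqrt(T) = -0.99131951
exp(-rT) = 0.99800200
N(d1) = 0.20715871; N(d2) = 0.16076479
C = S_0' * N(d1) - K * exp(-rT) * N(d2) = 26.73576902 * 0.20715871 - 31.3800 * 0.99800200 * 0.16076479 = 0.5038


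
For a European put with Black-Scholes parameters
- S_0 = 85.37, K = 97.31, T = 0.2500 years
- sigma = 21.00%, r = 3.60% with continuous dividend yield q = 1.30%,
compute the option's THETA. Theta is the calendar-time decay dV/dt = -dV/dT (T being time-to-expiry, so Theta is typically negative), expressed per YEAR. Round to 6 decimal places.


d1 = -1.1394715030; d2 = -1.2444715030
phi(d1) = 0.2084333014; exp(-qT) = 0.9967552755; exp(-rT) = 0.9910403788
Theta = -S*exp(-qT)*phi(d1)*sigma/(2*sqrt(T)) + r*K*exp(-rT)*N(-d2) - q*S*exp(-qT)*N(-d1)
N(-d1) = 0.8727467262; N(-d2) = 0.8933369594; sqrt(T) = 0.5000000000
Term 1 = -85.3700 * 0.9967552755 * 0.2084333014 * 0.2100 / (2 * 0.5000000000) = -3.7246050391
Term 2 = 0.0360 * 97.3100 * 0.9910403788 * 0.8933369594 = 3.1014631475
Term 3 = -0.0130 * 85.3700 * 0.9967552755 * 0.8727467262 = -0.9654402591
Theta = -3.7246050391 + (3.1014631475) + (-0.9654402591) = -1.588582

Answer: Theta = -1.588582


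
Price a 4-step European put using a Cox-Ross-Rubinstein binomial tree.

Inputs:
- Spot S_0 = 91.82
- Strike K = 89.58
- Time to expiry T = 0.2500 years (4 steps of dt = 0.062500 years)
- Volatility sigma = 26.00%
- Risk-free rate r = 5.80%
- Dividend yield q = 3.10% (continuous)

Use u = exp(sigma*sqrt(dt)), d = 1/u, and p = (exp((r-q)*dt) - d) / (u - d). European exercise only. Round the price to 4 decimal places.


dt = T/N = 0.062500
u = exp(sigma*sqrt(dt)) = 1.067159; d = 1/u = 0.937067
p = (exp((r-q)*dt) - d) / (u - d) = 0.496738
Discount per step: exp(-r*dt) = 0.996382
Stock lattice S(k, i) with i counting down-moves:
  k=0: S(0,0) = 91.8200
  k=1: S(1,0) = 97.9865; S(1,1) = 86.0415
  k=2: S(2,0) = 104.5672; S(2,1) = 91.8200; S(2,2) = 80.6267
  k=3: S(3,0) = 111.5899; S(3,1) = 97.9865; S(3,2) = 86.0415; S(3,3) = 75.5527
  k=4: S(4,0) = 119.0841; S(4,1) = 104.5672; S(4,2) = 91.8200; S(4,3) = 80.6267; S(4,4) = 70.7980
Terminal payoffs V(N, i) = max(K - S_T, 0):
  V(4,0) = 0.000000; V(4,1) = 0.000000; V(4,2) = 0.000000; V(4,3) = 8.953278; V(4,4) = 18.782043
Backward induction: V(k, i) = exp(-r*dt) * [p * V(k+1, i) + (1-p) * V(k+1, i+1)].
  V(3,0) = exp(-r*dt) * [p*0.000000 + (1-p)*0.000000] = 0.000000
  V(3,1) = exp(-r*dt) * [p*0.000000 + (1-p)*0.000000] = 0.000000
  V(3,2) = exp(-r*dt) * [p*0.000000 + (1-p)*8.953278] = 4.489538
  V(3,3) = exp(-r*dt) * [p*8.953278 + (1-p)*18.782043] = 13.849424
  V(2,0) = exp(-r*dt) * [p*0.000000 + (1-p)*0.000000] = 0.000000
  V(2,1) = exp(-r*dt) * [p*0.000000 + (1-p)*4.489538] = 2.251237
  V(2,2) = exp(-r*dt) * [p*4.489538 + (1-p)*13.849424] = 9.166720
  V(1,0) = exp(-r*dt) * [p*0.000000 + (1-p)*2.251237] = 1.128862
  V(1,1) = exp(-r*dt) * [p*2.251237 + (1-p)*9.166720] = 5.710795
  V(0,0) = exp(-r*dt) * [p*1.128862 + (1-p)*5.710795] = 3.422345

Answer: Price = V(0,0) = 3.4223


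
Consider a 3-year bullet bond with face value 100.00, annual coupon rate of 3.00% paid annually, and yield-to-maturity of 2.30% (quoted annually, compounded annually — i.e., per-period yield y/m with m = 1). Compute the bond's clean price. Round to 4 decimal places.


Coupon per period c = face * coupon_rate / m = 3.000000
Periods per year m = 1; per-period yield y/m = 0.023000
Number of cashflows N = 3
Cashflows (t years, CF_t, discount factor 1/(1+y/m)^(m*t), PV):
  t = 1.0000: CF_t = 3.000000, DF = 0.977517, PV = 2.932551
  t = 2.0000: CF_t = 3.000000, DF = 0.955540, PV = 2.866619
  t = 3.0000: CF_t = 103.000000, DF = 0.934056, PV = 96.207809
Price P = sum_t PV_t = 102.006979

Answer: Price = 102.0070


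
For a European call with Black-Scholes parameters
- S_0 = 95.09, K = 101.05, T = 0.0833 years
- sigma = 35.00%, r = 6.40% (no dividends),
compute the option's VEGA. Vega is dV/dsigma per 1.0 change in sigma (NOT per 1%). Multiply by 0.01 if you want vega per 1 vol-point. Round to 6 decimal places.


d1 = -0.4985176954; d2 = -0.5995337832
phi(d1) = 0.3523259704; exp(-qT) = 1.0000000000; exp(-rT) = 0.9946829856
Vega = S * exp(-qT) * phi(d1) * sqrt(T) = 95.0900 * 1.0000000000 * 0.3523259704 * 0.2886173938 = 9.669455

Answer: Vega = 9.669455


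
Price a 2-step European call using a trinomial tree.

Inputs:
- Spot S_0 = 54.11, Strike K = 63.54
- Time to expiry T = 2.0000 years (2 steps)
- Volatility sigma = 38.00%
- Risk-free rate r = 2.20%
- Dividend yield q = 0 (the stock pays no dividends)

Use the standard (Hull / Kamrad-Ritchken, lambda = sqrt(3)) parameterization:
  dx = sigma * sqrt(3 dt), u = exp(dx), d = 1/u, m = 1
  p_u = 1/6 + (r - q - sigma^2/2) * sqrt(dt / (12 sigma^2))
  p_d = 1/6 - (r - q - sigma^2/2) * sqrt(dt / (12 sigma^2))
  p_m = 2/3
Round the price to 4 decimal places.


Answer: Price = V(0,0) = 8.9036

Derivation:
dt = T/N = 1.000000; dx = sigma*sqrt(3*dt) = 0.658179
u = exp(dx) = 1.931273; d = 1/u = 0.517793
p_u = 0.128531, p_m = 0.666667, p_d = 0.204802
Discount per step: exp(-r*dt) = 0.978240
Stock lattice S(k, j) with j the centered position index:
  k=0: S(0,+0) = 54.1100
  k=1: S(1,-1) = 28.0178; S(1,+0) = 54.1100; S(1,+1) = 104.5012
  k=2: S(2,-2) = 14.5074; S(2,-1) = 28.0178; S(2,+0) = 54.1100; S(2,+1) = 104.5012; S(2,+2) = 201.8203
Terminal payoffs V(N, j) = max(S_T - K, 0):
  V(2,-2) = 0.000000; V(2,-1) = 0.000000; V(2,+0) = 0.000000; V(2,+1) = 40.961175; V(2,+2) = 138.280285
Backward induction: V(k, j) = exp(-r*dt) * [p_u * V(k+1, j+1) + p_m * V(k+1, j) + p_d * V(k+1, j-1)]
  V(1,-1) = exp(-r*dt) * [p_u*0.000000 + p_m*0.000000 + p_d*0.000000] = 0.000000
  V(1,+0) = exp(-r*dt) * [p_u*40.961175 + p_m*0.000000 + p_d*0.000000] = 5.150227
  V(1,+1) = exp(-r*dt) * [p_u*138.280285 + p_m*40.961175 + p_d*0.000000] = 44.099829
  V(0,+0) = exp(-r*dt) * [p_u*44.099829 + p_m*5.150227 + p_d*0.000000] = 8.903636


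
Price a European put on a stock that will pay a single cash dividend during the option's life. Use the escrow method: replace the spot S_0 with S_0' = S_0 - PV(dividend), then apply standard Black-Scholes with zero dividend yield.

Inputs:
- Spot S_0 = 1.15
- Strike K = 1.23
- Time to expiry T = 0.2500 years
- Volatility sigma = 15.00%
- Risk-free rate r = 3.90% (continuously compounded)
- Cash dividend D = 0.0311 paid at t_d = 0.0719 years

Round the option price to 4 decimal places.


PV(D) = D * exp(-r * t_d) = 0.0311 * 0.99719983 = 0.03101291
S_0' = S_0 - PV(D) = 1.1500 - 0.03101291 = 1.11898709
d1 = (ln(S_0'/K) + (r + sigma^2/2)*T) / (sigma*sqrt(T)) = -1.09370375
d2 = d1 - sigma*sqrt(T) = -1.16870375
exp(-rT) = 0.99029738
N(-d1) = 0.86295754; N(-d2) = 0.87873850
P = K * exp(-rT) * N(-d2) - S_0' * N(-d1) = 1.2300 * 0.99029738 * 0.87873850 - 1.11898709 * 0.86295754 = 0.1047

Answer: Price = 0.1047


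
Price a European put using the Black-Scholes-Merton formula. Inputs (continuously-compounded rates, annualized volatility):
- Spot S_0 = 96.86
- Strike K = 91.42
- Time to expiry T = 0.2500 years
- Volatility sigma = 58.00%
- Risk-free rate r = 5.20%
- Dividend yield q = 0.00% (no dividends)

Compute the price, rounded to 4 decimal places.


d1 = (ln(S/K) + (r - q + 0.5*sigma^2) * T) / (sigma * sqrt(T)) = 0.38914608
d2 = d1 - sigma * sqrt(T) = 0.09914608
exp(-rT) = 0.98708414; exp(-qT) = 1.00000000
P = K * exp(-rT) * N(-d2) - S_0 * exp(-qT) * N(-d1)
N(-d1) = 0.34858404; N(-d2) = 0.46051114
P = 91.4200 * 0.98708414 * 0.46051114 - 96.8600 * 1.00000000 * 0.34858404 = 7.7923

Answer: Price = 7.7923


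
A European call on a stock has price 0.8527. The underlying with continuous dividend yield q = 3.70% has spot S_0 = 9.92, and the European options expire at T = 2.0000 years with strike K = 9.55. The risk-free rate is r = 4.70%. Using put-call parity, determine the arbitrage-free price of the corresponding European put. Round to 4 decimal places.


Answer: Put price = 0.3335

Derivation:
Put-call parity: C - P = S_0 * exp(-qT) - K * exp(-rT).
S_0 * exp(-qT) = 9.9200 * 0.92867169 = 9.21242320
K * exp(-rT) = 9.5500 * 0.91028276 = 8.69320038
P = C - S*exp(-qT) + K*exp(-rT)
P = 0.8527 - 9.21242320 + 8.69320038 = 0.3335


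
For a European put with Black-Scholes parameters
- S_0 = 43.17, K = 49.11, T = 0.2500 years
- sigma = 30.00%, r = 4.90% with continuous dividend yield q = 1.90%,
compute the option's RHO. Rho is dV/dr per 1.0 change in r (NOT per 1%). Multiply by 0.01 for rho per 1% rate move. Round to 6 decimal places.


Answer: Rho = -9.845188

Derivation:
d1 = -0.7344458032; d2 = -0.8844458032
phi(d1) = 0.3046341130; exp(-qT) = 0.9952612634; exp(-rT) = 0.9878247258
N(-d2) = 0.8117721966
Rho = -K*T*exp(-rT)*N(-d2) = -49.1100 * 0.2500 * 0.9878247258 * 0.8117721966 = -9.845188


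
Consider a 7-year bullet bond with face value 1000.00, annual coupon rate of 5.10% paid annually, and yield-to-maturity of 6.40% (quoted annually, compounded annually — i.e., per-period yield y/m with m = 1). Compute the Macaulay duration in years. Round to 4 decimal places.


Answer: Macaulay duration = 6.0182 years

Derivation:
Coupon per period c = face * coupon_rate / m = 51.000000
Periods per year m = 1; per-period yield y/m = 0.064000
Number of cashflows N = 7
Cashflows (t years, CF_t, discount factor 1/(1+y/m)^(m*t), PV):
  t = 1.0000: CF_t = 51.000000, DF = 0.939850, PV = 47.932331
  t = 2.0000: CF_t = 51.000000, DF = 0.883317, PV = 45.049183
  t = 3.0000: CF_t = 51.000000, DF = 0.830185, PV = 42.339458
  t = 4.0000: CF_t = 51.000000, DF = 0.780249, PV = 39.792724
  t = 5.0000: CF_t = 51.000000, DF = 0.733317, PV = 37.399176
  t = 6.0000: CF_t = 51.000000, DF = 0.689208, PV = 35.149602
  t = 7.0000: CF_t = 1051.000000, DF = 0.647752, PV = 680.787104
Price P = sum_t PV_t = 928.449577
Macaulay numerator sum_t t * PV_t:
  t * PV_t at t = 1.0000: 47.932331
  t * PV_t at t = 2.0000: 90.098366
  t * PV_t at t = 3.0000: 127.018373
  t * PV_t at t = 4.0000: 159.170894
  t * PV_t at t = 5.0000: 186.995881
  t * PV_t at t = 6.0000: 210.897610
  t * PV_t at t = 7.0000: 4765.509727
Macaulay duration D = (sum_t t * PV_t) / P = 5587.623183 / 928.449577 = 6.018230


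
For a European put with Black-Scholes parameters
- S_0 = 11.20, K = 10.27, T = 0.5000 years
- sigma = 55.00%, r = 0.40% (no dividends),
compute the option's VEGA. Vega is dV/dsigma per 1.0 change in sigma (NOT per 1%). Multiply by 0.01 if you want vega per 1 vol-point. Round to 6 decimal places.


Answer: Vega = 2.889695

Derivation:
d1 = 0.4224943845; d2 = 0.0335856548
phi(d1) = 0.3648790735; exp(-qT) = 1.0000000000; exp(-rT) = 0.9980019987
Vega = S * exp(-qT) * phi(d1) * sqrt(T) = 11.2000 * 1.0000000000 * 0.3648790735 * 0.7071067812 = 2.889695


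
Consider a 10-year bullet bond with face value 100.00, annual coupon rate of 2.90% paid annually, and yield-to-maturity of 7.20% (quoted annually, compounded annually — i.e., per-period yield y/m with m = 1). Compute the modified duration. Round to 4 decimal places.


Coupon per period c = face * coupon_rate / m = 2.900000
Periods per year m = 1; per-period yield y/m = 0.072000
Number of cashflows N = 10
Cashflows (t years, CF_t, discount factor 1/(1+y/m)^(m*t), PV):
  t = 1.0000: CF_t = 2.900000, DF = 0.932836, PV = 2.705224
  t = 2.0000: CF_t = 2.900000, DF = 0.870183, PV = 2.523530
  t = 3.0000: CF_t = 2.900000, DF = 0.811738, PV = 2.354039
  t = 4.0000: CF_t = 2.900000, DF = 0.757218, PV = 2.195932
  t = 5.0000: CF_t = 2.900000, DF = 0.706360, PV = 2.048444
  t = 6.0000: CF_t = 2.900000, DF = 0.658918, PV = 1.910862
  t = 7.0000: CF_t = 2.900000, DF = 0.614662, PV = 1.782520
  t = 8.0000: CF_t = 2.900000, DF = 0.573379, PV = 1.662799
  t = 9.0000: CF_t = 2.900000, DF = 0.534868, PV = 1.551118
  t = 10.0000: CF_t = 102.900000, DF = 0.498944, PV = 51.341378
Price P = sum_t PV_t = 70.075846
First compute Macaulay numerator sum_t t * PV_t:
  t * PV_t at t = 1.0000: 2.705224
  t * PV_t at t = 2.0000: 5.047059
  t * PV_t at t = 3.0000: 7.062117
  t * PV_t at t = 4.0000: 8.783727
  t * PV_t at t = 5.0000: 10.242219
  t * PV_t at t = 6.0000: 11.465171
  t * PV_t at t = 7.0000: 12.477643
  t * PV_t at t = 8.0000: 13.302391
  t * PV_t at t = 9.0000: 13.960065
  t * PV_t at t = 10.0000: 513.413780
Macaulay duration D = 598.459397 / 70.075846 = 8.540167
Modified duration = D / (1 + y/m) = 8.540167 / (1 + 0.072000) = 7.966573

Answer: Modified duration = 7.9666


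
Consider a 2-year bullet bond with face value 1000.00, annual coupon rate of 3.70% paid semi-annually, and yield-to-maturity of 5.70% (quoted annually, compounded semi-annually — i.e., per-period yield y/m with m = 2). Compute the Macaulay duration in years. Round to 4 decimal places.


Coupon per period c = face * coupon_rate / m = 18.500000
Periods per year m = 2; per-period yield y/m = 0.028500
Number of cashflows N = 4
Cashflows (t years, CF_t, discount factor 1/(1+y/m)^(m*t), PV):
  t = 0.5000: CF_t = 18.500000, DF = 0.972290, PV = 17.987360
  t = 1.0000: CF_t = 18.500000, DF = 0.945347, PV = 17.488926
  t = 1.5000: CF_t = 18.500000, DF = 0.919152, PV = 17.004303
  t = 2.0000: CF_t = 1018.500000, DF = 0.893682, PV = 910.214709
Price P = sum_t PV_t = 962.695298
Macaulay numerator sum_t t * PV_t:
  t * PV_t at t = 0.5000: 8.993680
  t * PV_t at t = 1.0000: 17.488926
  t * PV_t at t = 1.5000: 25.506455
  t * PV_t at t = 2.0000: 1820.429417
Macaulay duration D = (sum_t t * PV_t) / P = 1872.418478 / 962.695298 = 1.944975

Answer: Macaulay duration = 1.9450 years


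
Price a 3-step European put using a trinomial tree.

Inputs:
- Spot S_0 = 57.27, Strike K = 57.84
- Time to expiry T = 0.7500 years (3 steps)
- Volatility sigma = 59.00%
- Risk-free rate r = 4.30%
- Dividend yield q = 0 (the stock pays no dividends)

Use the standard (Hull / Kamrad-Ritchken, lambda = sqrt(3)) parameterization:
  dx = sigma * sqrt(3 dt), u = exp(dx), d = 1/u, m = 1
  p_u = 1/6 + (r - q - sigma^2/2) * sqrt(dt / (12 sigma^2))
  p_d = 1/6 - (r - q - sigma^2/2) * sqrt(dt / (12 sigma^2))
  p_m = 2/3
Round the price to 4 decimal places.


dt = T/N = 0.250000; dx = sigma*sqrt(3*dt) = 0.510955
u = exp(dx) = 1.666882; d = 1/u = 0.599922
p_u = 0.134607, p_m = 0.666667, p_d = 0.198727
Discount per step: exp(-r*dt) = 0.989308
Stock lattice S(k, j) with j the centered position index:
  k=0: S(0,+0) = 57.2700
  k=1: S(1,-1) = 34.3576; S(1,+0) = 57.2700; S(1,+1) = 95.4623
  k=2: S(2,-2) = 20.6119; S(2,-1) = 34.3576; S(2,+0) = 57.2700; S(2,+1) = 95.4623; S(2,+2) = 159.1245
  k=3: S(3,-3) = 12.3655; S(3,-2) = 20.6119; S(3,-1) = 34.3576; S(3,+0) = 57.2700; S(3,+1) = 95.4623; S(3,+2) = 159.1245; S(3,+3) = 265.2418
Terminal payoffs V(N, j) = max(K - S_T, 0):
  V(3,-3) = 45.474480; V(3,-2) = 37.228134; V(3,-1) = 23.482445; V(3,+0) = 0.570000; V(3,+1) = 0.000000; V(3,+2) = 0.000000; V(3,+3) = 0.000000
Backward induction: V(k, j) = exp(-r*dt) * [p_u * V(k+1, j+1) + p_m * V(k+1, j) + p_d * V(k+1, j-1)]
  V(2,-2) = exp(-r*dt) * [p_u*23.482445 + p_m*37.228134 + p_d*45.474480] = 36.620845
  V(2,-1) = exp(-r*dt) * [p_u*0.570000 + p_m*23.482445 + p_d*37.228134] = 22.882599
  V(2,+0) = exp(-r*dt) * [p_u*0.000000 + p_m*0.570000 + p_d*23.482445] = 4.992629
  V(2,+1) = exp(-r*dt) * [p_u*0.000000 + p_m*0.000000 + p_d*0.570000] = 0.112063
  V(2,+2) = exp(-r*dt) * [p_u*0.000000 + p_m*0.000000 + p_d*0.000000] = 0.000000
  V(1,-1) = exp(-r*dt) * [p_u*4.992629 + p_m*22.882599 + p_d*36.620845] = 22.956534
  V(1,+0) = exp(-r*dt) * [p_u*0.112063 + p_m*4.992629 + p_d*22.882599] = 7.806515
  V(1,+1) = exp(-r*dt) * [p_u*0.000000 + p_m*0.112063 + p_d*4.992629] = 1.055470
  V(0,+0) = exp(-r*dt) * [p_u*1.055470 + p_m*7.806515 + p_d*22.956534] = 9.802548

Answer: Price = V(0,0) = 9.8025


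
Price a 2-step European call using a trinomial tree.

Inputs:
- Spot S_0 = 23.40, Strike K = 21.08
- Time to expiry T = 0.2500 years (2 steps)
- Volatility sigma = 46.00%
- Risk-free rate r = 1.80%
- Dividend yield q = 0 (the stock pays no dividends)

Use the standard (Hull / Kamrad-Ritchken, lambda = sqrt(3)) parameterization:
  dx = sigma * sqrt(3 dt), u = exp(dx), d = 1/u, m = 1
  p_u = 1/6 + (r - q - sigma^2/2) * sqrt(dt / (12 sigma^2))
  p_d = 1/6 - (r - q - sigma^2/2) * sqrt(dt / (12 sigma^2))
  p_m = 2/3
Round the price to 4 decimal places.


dt = T/N = 0.125000; dx = sigma*sqrt(3*dt) = 0.281691
u = exp(dx) = 1.325370; d = 1/u = 0.754507
p_u = 0.147186, p_m = 0.666667, p_d = 0.186147
Discount per step: exp(-r*dt) = 0.997753
Stock lattice S(k, j) with j the centered position index:
  k=0: S(0,+0) = 23.4000
  k=1: S(1,-1) = 17.6555; S(1,+0) = 23.4000; S(1,+1) = 31.0136
  k=2: S(2,-2) = 13.3212; S(2,-1) = 17.6555; S(2,+0) = 23.4000; S(2,+1) = 31.0136; S(2,+2) = 41.1045
Terminal payoffs V(N, j) = max(S_T - K, 0):
  V(2,-2) = 0.000000; V(2,-1) = 0.000000; V(2,+0) = 2.320000; V(2,+1) = 9.933647; V(2,+2) = 20.024544
Backward induction: V(k, j) = exp(-r*dt) * [p_u * V(k+1, j+1) + p_m * V(k+1, j) + p_d * V(k+1, j-1)]
  V(1,-1) = exp(-r*dt) * [p_u*2.320000 + p_m*0.000000 + p_d*0.000000] = 0.340704
  V(1,+0) = exp(-r*dt) * [p_u*9.933647 + p_m*2.320000 + p_d*0.000000] = 3.002000
  V(1,+1) = exp(-r*dt) * [p_u*20.024544 + p_m*9.933647 + p_d*2.320000] = 9.979150
  V(0,+0) = exp(-r*dt) * [p_u*9.979150 + p_m*3.002000 + p_d*0.340704] = 3.525605

Answer: Price = V(0,0) = 3.5256


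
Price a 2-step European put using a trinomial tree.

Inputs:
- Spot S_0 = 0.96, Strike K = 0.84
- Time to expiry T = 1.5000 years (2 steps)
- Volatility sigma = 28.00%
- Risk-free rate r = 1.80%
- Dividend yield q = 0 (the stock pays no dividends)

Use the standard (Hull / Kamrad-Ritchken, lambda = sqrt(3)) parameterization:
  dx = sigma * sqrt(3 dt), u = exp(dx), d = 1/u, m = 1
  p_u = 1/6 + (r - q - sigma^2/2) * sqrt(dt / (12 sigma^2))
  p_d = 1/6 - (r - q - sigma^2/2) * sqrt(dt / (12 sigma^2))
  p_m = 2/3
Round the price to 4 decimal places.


dt = T/N = 0.750000; dx = sigma*sqrt(3*dt) = 0.420000
u = exp(dx) = 1.521962; d = 1/u = 0.657047
p_u = 0.147738, p_m = 0.666667, p_d = 0.185595
Discount per step: exp(-r*dt) = 0.986591
Stock lattice S(k, j) with j the centered position index:
  k=0: S(0,+0) = 0.9600
  k=1: S(1,-1) = 0.6308; S(1,+0) = 0.9600; S(1,+1) = 1.4611
  k=2: S(2,-2) = 0.4144; S(2,-1) = 0.6308; S(2,+0) = 0.9600; S(2,+1) = 1.4611; S(2,+2) = 2.2237
Terminal payoffs V(N, j) = max(K - S_T, 0):
  V(2,-2) = 0.425558; V(2,-1) = 0.209235; V(2,+0) = 0.000000; V(2,+1) = 0.000000; V(2,+2) = 0.000000
Backward induction: V(k, j) = exp(-r*dt) * [p_u * V(k+1, j+1) + p_m * V(k+1, j) + p_d * V(k+1, j-1)]
  V(1,-1) = exp(-r*dt) * [p_u*0.000000 + p_m*0.209235 + p_d*0.425558] = 0.215542
  V(1,+0) = exp(-r*dt) * [p_u*0.000000 + p_m*0.000000 + p_d*0.209235] = 0.038312
  V(1,+1) = exp(-r*dt) * [p_u*0.000000 + p_m*0.000000 + p_d*0.000000] = 0.000000
  V(0,+0) = exp(-r*dt) * [p_u*0.000000 + p_m*0.038312 + p_d*0.215542] = 0.064666

Answer: Price = V(0,0) = 0.0647
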